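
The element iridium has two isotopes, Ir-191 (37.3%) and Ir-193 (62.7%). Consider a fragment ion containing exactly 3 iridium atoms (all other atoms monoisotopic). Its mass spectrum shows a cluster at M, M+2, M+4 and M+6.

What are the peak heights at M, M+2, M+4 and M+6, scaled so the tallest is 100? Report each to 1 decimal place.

11.8 : 59.5 : 100.0 : 56.0

Each Ir atom is independently Ir-191 (p = 0.373) or Ir-193 (q = 0.627); the cluster is the binomial expansion (p + q)^3.
P(M) = 0.373^3 = 0.051895
P(M+2) = 3 × 0.373^2 × 0.627^1 = 0.261702
P(M+4) = 3 × 0.373^1 × 0.627^2 = 0.439911
P(M+6) = 0.627^3 = 0.246492
The M+4 peak is largest (0.439911); scaling to 100 gives 11.8 : 59.5 : 100.0 : 56.0.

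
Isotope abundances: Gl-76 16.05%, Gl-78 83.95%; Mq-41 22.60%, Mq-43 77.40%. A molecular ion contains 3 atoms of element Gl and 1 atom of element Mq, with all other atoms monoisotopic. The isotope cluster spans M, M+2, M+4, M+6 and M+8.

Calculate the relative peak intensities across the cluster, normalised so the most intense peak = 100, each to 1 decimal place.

Element Gl pattern (n=3): 0.00413452 : 0.06487719 : 0.33934206 : 0.59164623
Element Mq pattern (n=1): 0.2260 : 0.7740
Convolve the two distributions (both contribute in 2-u steps):
  M: 0.00413452×0.2260 = 0.000934
  M+2: 0.00413452×0.7740 + 0.06487719×0.2260 = 0.017862
  M+4: 0.06487719×0.7740 + 0.33934206×0.2260 = 0.126906
  M+6: 0.33934206×0.7740 + 0.59164623×0.2260 = 0.396363
  M+8: 0.59164623×0.7740 = 0.457934
Scale to base peak (0.457934) = 100: 0.2 : 3.9 : 27.7 : 86.6 : 100.0

0.2 : 3.9 : 27.7 : 86.6 : 100.0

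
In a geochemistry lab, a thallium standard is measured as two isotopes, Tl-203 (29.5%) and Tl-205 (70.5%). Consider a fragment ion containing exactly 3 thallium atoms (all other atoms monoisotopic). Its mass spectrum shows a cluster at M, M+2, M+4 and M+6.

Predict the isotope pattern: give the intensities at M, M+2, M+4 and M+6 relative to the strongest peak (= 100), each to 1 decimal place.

5.8 : 41.8 : 100.0 : 79.7

Each Tl atom is independently Tl-203 (p = 0.295) or Tl-205 (q = 0.705); the cluster is the binomial expansion (p + q)^3.
P(M) = 0.295^3 = 0.025672
P(M+2) = 3 × 0.295^2 × 0.705^1 = 0.184058
P(M+4) = 3 × 0.295^1 × 0.705^2 = 0.439867
P(M+6) = 0.705^3 = 0.350403
The M+4 peak is largest (0.439867); scaling to 100 gives 5.8 : 41.8 : 100.0 : 79.7.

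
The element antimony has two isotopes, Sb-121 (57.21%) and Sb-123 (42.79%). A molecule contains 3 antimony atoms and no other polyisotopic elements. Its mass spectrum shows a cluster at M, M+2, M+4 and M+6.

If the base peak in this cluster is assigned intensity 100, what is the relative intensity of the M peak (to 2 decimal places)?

Term probabilities: M 0.1872, M+2 0.4202, M+4 0.3143, M+6 0.0783. Base peak = M+2.
P(M+2) = C(3,1) × 0.5721^2 × 0.4279^1 = 3 × 0.32729841 × 0.4279 = 0.420153 (base)
P(M) = C(3,0) × 0.5721^3 × 0.4279^0 = 1 × 0.18724742 × 1.0000 = 0.187247
Relative intensity = 0.187247 / 0.420153 × 100 = 44.57

44.57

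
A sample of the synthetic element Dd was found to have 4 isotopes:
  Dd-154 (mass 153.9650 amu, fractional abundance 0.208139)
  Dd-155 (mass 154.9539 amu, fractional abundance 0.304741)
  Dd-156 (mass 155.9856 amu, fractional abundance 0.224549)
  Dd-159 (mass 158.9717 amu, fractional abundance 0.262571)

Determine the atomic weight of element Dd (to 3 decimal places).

The abundance-weighted mean is 0.208139 × 153.9650 + 0.304741 × 154.9539 + 0.224549 × 155.9856 + 0.262571 × 158.9717
= 32.04612 + 47.22081 + 35.02641 + 41.74136 = 156.03470 amu

156.035 amu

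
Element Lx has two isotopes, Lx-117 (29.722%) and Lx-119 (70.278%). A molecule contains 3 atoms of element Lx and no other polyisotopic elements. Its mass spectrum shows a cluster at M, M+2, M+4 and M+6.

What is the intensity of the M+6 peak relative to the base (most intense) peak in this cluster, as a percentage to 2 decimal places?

Binomial terms of (0.29722 + 0.70278)^3: M 0.0263, M+2 0.1863, M+4 0.4404, M+6 0.3471 → M+4 is the base peak.
P(M+4) = C(3,2) × 0.29722^1 × 0.70278^2 = 3 × 0.29722 × 0.49389973 = 0.440391 (base)
P(M+6) = C(3,3) × 0.29722^0 × 0.70278^3 = 1 × 1.0000 × 0.34710285 = 0.347103
Relative intensity = 0.347103 / 0.440391 × 100 = 78.82

78.82%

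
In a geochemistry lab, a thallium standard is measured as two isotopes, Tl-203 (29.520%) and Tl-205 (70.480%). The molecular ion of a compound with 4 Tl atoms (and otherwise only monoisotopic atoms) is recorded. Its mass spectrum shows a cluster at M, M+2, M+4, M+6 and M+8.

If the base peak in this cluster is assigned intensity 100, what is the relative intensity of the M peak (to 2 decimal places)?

Binomial terms of (0.29520 + 0.70480)^4: M 0.0076, M+2 0.0725, M+4 0.2597, M+6 0.4134, M+8 0.2468 → M+6 is the base peak.
P(M+6) = C(4,3) × 0.29520^1 × 0.70480^3 = 4 × 0.2952 × 0.35010449 = 0.413403 (base)
P(M) = C(4,0) × 0.29520^4 × 0.70480^0 = 1 × 0.00759391 × 1.0000 = 0.007594
Relative intensity = 0.007594 / 0.413403 × 100 = 1.84

1.84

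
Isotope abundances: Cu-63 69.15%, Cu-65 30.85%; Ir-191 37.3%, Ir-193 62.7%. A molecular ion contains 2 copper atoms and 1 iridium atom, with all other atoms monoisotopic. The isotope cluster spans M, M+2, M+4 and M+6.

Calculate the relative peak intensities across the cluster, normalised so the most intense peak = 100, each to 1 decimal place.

38.9 : 100.0 : 66.0 : 13.0

Copper pattern (n=2): 0.47817225 : 0.4266555 : 0.09517225
Iridium pattern (n=1): 0.3730 : 0.6270
Convolve the two distributions (both contribute in 2-u steps):
  M: 0.47817225×0.3730 = 0.178358
  M+2: 0.47817225×0.6270 + 0.4266555×0.3730 = 0.458957
  M+4: 0.4266555×0.6270 + 0.09517225×0.3730 = 0.303012
  M+6: 0.09517225×0.6270 = 0.059673
Scale to base peak (0.458957) = 100: 38.9 : 100.0 : 66.0 : 13.0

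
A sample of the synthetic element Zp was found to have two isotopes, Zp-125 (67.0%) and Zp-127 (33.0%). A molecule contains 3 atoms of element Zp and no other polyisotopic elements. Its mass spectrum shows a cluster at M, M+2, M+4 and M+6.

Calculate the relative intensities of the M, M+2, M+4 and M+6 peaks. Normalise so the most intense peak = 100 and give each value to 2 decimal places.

67.68 : 100.00 : 49.25 : 8.09

Expanding (0.670 + 0.330)^3:
P(M) = 0.670^3 = 0.300763
P(M+2) = 3 × 0.670^2 × 0.330^1 = 0.444411
P(M+4) = 3 × 0.670^1 × 0.330^2 = 0.218889
P(M+6) = 0.330^3 = 0.035937
The M+2 peak is largest (0.444411); scaling to 100 gives 67.68 : 100.00 : 49.25 : 8.09.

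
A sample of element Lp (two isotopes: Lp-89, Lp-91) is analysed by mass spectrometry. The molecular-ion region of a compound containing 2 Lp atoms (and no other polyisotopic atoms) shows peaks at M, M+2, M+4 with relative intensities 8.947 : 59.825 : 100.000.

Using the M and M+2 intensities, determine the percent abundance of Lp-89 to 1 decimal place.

23.0%

If p is the fraction of Lp that is Lp-89, then I(M+2)/I(M) = [C(2,1)·p^1·(1−p)] / p^2 = 2·(1−p)/p = 59.825/8.947 = 6.6866
(1−p)/p = 6.6866/2 = 3.3433  ⇒  p = 1/(1 + 3.3433) = 0.2302
Lp-89: 23.0%, Lp-91: 77.0%.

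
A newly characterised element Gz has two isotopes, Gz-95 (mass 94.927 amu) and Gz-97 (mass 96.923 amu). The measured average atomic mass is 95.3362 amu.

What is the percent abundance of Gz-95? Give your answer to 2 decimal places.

79.50%

Writing the weighted mean with unknown fraction x of Gz-95:
94.927·x + 96.923·(1 − x) = 95.3362
(94.927 − 96.923)·x = 95.3362 − 96.923
x = -1.5868 / -1.996 = 0.79499 → 79.50% Gz-95, 20.50% Gz-97.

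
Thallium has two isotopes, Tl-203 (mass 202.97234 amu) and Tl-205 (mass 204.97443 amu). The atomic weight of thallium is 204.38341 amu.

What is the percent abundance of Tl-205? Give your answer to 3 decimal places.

Let x be the fractional abundance of Tl-203; then Tl-205 has abundance 1 − x.
202.97234·x + 204.97443·(1 − x) = 204.38341
(202.97234 − 204.97443)·x = 204.38341 − 204.97443
x = -0.59102 / -2.00209 = 0.29520 → 29.520% Tl-203, 70.480% Tl-205.

70.480%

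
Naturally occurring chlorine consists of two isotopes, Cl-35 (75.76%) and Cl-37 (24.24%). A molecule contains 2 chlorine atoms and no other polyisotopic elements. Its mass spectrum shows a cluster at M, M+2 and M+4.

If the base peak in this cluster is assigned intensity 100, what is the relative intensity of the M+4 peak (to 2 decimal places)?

Term probabilities: M 0.5740, M+2 0.3673, M+4 0.0588. Base peak = M.
P(M) = C(2,0) × 0.7576^2 × 0.2424^0 = 1 × 0.57395776 × 1.0000 = 0.573958 (base)
P(M+4) = C(2,2) × 0.7576^0 × 0.2424^2 = 1 × 1.0000 × 0.05875776 = 0.058758
Relative intensity = 0.058758 / 0.573958 × 100 = 10.24

10.24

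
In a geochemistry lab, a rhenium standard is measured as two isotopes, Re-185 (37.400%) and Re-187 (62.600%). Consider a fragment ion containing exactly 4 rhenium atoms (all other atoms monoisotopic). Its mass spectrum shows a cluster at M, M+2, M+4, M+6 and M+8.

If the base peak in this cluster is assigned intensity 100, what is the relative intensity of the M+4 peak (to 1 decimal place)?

Term probabilities: M 0.0196, M+2 0.1310, M+4 0.3289, M+6 0.3670, M+8 0.1536. Base peak = M+6.
P(M+6) = C(4,3) × 0.37400^1 × 0.62600^3 = 4 × 0.3740 × 0.24531438 = 0.366990 (base)
P(M+4) = C(4,2) × 0.37400^2 × 0.62600^2 = 6 × 0.139876 × 0.391876 = 0.328884
Relative intensity = 0.328884 / 0.366990 × 100 = 89.6

89.6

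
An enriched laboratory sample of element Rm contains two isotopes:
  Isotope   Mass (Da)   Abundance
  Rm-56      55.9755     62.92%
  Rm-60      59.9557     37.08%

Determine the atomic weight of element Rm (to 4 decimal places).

57.4514 Da

Ar = Σ fᵢ·mᵢ = 0.6292 × 55.9755 + 0.3708 × 59.9557
= 35.21978 + 22.23157 = 57.45135 Da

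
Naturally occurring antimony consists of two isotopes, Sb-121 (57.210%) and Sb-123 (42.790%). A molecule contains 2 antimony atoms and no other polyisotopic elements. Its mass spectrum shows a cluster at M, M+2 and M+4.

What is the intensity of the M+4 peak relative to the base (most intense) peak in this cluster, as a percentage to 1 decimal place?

37.4%

Binomial terms of (0.57210 + 0.42790)^2: M 0.3273, M+2 0.4896, M+4 0.1831 → M+2 is the base peak.
P(M+2) = C(2,1) × 0.57210^1 × 0.42790^1 = 2 × 0.5721 × 0.4279 = 0.489603 (base)
P(M+4) = C(2,2) × 0.57210^0 × 0.42790^2 = 1 × 1.0000 × 0.18309841 = 0.183098
Relative intensity = 0.183098 / 0.489603 × 100 = 37.4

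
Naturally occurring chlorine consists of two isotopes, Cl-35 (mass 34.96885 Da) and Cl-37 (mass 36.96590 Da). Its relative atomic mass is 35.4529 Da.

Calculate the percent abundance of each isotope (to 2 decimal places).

Let x be the fractional abundance of Cl-35; then Cl-37 has abundance 1 − x.
34.96885·x + 36.96590·(1 − x) = 35.4529
(34.96885 − 36.96590)·x = 35.4529 − 36.96590
x = -1.51300 / -1.99705 = 0.75762 → 75.76% Cl-35, 24.24% Cl-37.

Cl-35: 75.76%, Cl-37: 24.24%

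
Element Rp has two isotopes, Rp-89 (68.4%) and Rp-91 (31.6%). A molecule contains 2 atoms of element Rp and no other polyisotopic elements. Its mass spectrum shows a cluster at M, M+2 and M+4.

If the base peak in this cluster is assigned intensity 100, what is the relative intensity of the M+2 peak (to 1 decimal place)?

92.4

Term probabilities: M 0.4679, M+2 0.4323, M+4 0.0999. Base peak = M.
P(M) = C(2,0) × 0.684^2 × 0.316^0 = 1 × 0.467856 × 1.0000 = 0.467856 (base)
P(M+2) = C(2,1) × 0.684^1 × 0.316^1 = 2 × 0.6840 × 0.3160 = 0.432288
Relative intensity = 0.432288 / 0.467856 × 100 = 92.4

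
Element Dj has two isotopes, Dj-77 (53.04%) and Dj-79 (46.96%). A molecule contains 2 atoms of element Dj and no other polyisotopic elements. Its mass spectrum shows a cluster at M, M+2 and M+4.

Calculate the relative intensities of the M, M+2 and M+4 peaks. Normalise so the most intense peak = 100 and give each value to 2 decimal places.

56.47 : 100.00 : 44.27

Each Dj atom is independently Dj-77 (p = 0.5304) or Dj-79 (q = 0.4696); the cluster is the binomial expansion (p + q)^2.
P(M) = 0.5304^2 = 0.281324
P(M+2) = 2 × 0.5304^1 × 0.4696^1 = 0.498152
P(M+4) = 0.4696^2 = 0.220524
The M+2 peak is largest (0.498152); scaling to 100 gives 56.47 : 100.00 : 44.27.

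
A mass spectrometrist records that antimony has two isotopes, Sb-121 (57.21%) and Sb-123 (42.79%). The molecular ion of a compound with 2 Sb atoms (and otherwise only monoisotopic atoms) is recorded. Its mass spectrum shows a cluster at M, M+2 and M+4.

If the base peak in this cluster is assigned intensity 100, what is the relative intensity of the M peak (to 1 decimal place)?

66.8

Term probabilities: M 0.3273, M+2 0.4896, M+4 0.1831. Base peak = M+2.
P(M+2) = C(2,1) × 0.5721^1 × 0.4279^1 = 2 × 0.5721 × 0.4279 = 0.489603 (base)
P(M) = C(2,0) × 0.5721^2 × 0.4279^0 = 1 × 0.32729841 × 1.0000 = 0.327298
Relative intensity = 0.327298 / 0.489603 × 100 = 66.8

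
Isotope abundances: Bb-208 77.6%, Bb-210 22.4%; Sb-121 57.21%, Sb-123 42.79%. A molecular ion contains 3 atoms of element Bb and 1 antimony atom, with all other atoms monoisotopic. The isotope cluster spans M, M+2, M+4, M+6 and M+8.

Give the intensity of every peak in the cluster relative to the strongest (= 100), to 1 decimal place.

62.0 : 100.0 : 55.6 : 13.1 : 1.1

Element Bb pattern (n=3): 0.46728858 : 0.40466227 : 0.11680973 : 0.01123942
Antimony pattern (n=1): 0.5721 : 0.4279
Convolve the two distributions (both contribute in 2-u steps):
  M: 0.46728858×0.5721 = 0.267336
  M+2: 0.46728858×0.4279 + 0.40466227×0.5721 = 0.431460
  M+4: 0.40466227×0.4279 + 0.11680973×0.5721 = 0.239982
  M+6: 0.11680973×0.4279 + 0.01123942×0.5721 = 0.056413
  M+8: 0.01123942×0.4279 = 0.004809
Scale to base peak (0.431460) = 100: 62.0 : 100.0 : 55.6 : 13.1 : 1.1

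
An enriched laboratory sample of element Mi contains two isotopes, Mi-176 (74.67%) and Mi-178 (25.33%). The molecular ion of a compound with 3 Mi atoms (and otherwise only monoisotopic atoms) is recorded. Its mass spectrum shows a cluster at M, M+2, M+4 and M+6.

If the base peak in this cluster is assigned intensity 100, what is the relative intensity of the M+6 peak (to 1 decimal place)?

(0.7467 + 0.2533)^3 gives M 0.4163, M+2 0.4237, M+4 0.1437, M+6 0.0163; the largest is M+2.
P(M+2) = C(3,1) × 0.7467^2 × 0.2533^1 = 3 × 0.55756089 × 0.2533 = 0.423691 (base)
P(M+6) = C(3,3) × 0.7467^0 × 0.2533^3 = 1 × 1.0000 × 0.01625195 = 0.016252
Relative intensity = 0.016252 / 0.423691 × 100 = 3.8

3.8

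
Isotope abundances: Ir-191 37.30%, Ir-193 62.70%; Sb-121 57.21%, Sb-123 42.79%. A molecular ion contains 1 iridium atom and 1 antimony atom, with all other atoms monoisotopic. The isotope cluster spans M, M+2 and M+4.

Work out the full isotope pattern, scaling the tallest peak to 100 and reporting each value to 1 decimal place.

41.2 : 100.0 : 51.8

Iridium pattern (n=1): 0.3730 : 0.6270
Antimony pattern (n=1): 0.5721 : 0.4279
Convolve the two distributions (both contribute in 2-u steps):
  M: 0.3730×0.5721 = 0.213393
  M+2: 0.3730×0.4279 + 0.6270×0.5721 = 0.518313
  M+4: 0.6270×0.4279 = 0.268293
Scale to base peak (0.518313) = 100: 41.2 : 100.0 : 51.8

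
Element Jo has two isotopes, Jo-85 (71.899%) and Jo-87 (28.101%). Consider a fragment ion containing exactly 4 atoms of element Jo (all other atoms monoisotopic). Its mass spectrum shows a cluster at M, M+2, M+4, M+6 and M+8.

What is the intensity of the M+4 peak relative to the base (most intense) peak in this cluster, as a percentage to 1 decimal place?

58.6%

Term probabilities: M 0.2672, M+2 0.4178, M+4 0.2449, M+6 0.0638, M+8 0.0062. Base peak = M+2.
P(M+2) = C(4,1) × 0.71899^3 × 0.28101^1 = 4 × 0.37167945 × 0.28101 = 0.417783 (base)
P(M+4) = C(4,2) × 0.71899^2 × 0.28101^2 = 6 × 0.51694662 × 0.07896662 = 0.244929
Relative intensity = 0.244929 / 0.417783 × 100 = 58.6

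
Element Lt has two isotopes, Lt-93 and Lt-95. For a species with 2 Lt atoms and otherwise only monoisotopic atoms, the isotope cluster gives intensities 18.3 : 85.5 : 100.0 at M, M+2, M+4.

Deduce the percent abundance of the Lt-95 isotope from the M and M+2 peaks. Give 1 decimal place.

70.0%

Write p for the Lt-93 fraction. I(M+2)/I(M) = [C(2,1)·p^1·(1−p)] / p^2 = 2·(1−p)/p = 85.5/18.3 = 4.6721
(1−p)/p = 4.6721/2 = 2.3361  ⇒  p = 1/(1 + 2.3361) = 0.2998
Lt-93: 30.0%, Lt-95: 70.0%.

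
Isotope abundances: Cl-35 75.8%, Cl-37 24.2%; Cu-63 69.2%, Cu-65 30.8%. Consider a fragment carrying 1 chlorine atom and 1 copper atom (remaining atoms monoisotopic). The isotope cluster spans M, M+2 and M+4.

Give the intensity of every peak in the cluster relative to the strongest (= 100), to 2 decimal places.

Chlorine pattern (n=1): 0.7580 : 0.2420
Copper pattern (n=1): 0.6920 : 0.3080
Convolve the two distributions (both contribute in 2-u steps):
  M: 0.7580×0.6920 = 0.524536
  M+2: 0.7580×0.3080 + 0.2420×0.6920 = 0.400928
  M+4: 0.2420×0.3080 = 0.074536
Scale to base peak (0.524536) = 100: 100.00 : 76.43 : 14.21

100.00 : 76.43 : 14.21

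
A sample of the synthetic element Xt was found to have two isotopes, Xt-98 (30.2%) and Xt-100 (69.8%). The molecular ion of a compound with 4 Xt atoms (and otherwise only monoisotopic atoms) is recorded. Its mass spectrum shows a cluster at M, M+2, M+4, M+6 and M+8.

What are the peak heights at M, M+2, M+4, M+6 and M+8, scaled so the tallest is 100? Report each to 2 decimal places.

2.02 : 18.72 : 64.90 : 100.00 : 57.78

Each Xt atom is independently Xt-98 (p = 0.302) or Xt-100 (q = 0.698); the cluster is the binomial expansion (p + q)^4.
P(M) = 0.302^4 = 0.008318
P(M+2) = 4 × 0.302^3 × 0.698^1 = 0.076902
P(M+4) = 6 × 0.302^2 × 0.698^2 = 0.266610
P(M+6) = 4 × 0.302^1 × 0.698^3 = 0.410803
P(M+8) = 0.698^4 = 0.237368
The M+6 peak is largest (0.410803); scaling to 100 gives 2.02 : 18.72 : 64.90 : 100.00 : 57.78.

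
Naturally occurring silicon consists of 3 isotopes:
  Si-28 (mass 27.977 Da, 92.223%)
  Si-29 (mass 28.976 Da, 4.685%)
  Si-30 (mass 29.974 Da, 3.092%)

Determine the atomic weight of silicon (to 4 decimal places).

28.0856 Da

Average mass = Σ (abundance × isotope mass) = 0.92223 × 27.977 + 0.04685 × 28.976 + 0.03092 × 29.974
= 25.80123 + 1.35753 + 0.92680 = 28.08556 Da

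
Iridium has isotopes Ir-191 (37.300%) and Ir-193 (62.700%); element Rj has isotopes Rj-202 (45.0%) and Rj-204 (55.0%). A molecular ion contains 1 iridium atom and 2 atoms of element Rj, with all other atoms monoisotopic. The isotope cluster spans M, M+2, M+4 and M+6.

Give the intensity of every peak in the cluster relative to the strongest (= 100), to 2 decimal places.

Iridium pattern (n=1): 0.3730 : 0.6270
Element Rj pattern (n=2): 0.2025 : 0.4950 : 0.3025
Convolve the two distributions (both contribute in 2-u steps):
  M: 0.3730×0.2025 = 0.075533
  M+2: 0.3730×0.4950 + 0.6270×0.2025 = 0.311603
  M+4: 0.3730×0.3025 + 0.6270×0.4950 = 0.423198
  M+6: 0.6270×0.3025 = 0.189668
Scale to base peak (0.423198) = 100: 17.85 : 73.63 : 100.00 : 44.82

17.85 : 73.63 : 100.00 : 44.82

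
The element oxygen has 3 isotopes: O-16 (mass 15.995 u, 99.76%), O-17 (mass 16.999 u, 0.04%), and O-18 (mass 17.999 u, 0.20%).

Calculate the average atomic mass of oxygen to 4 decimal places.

Average mass = Σ (abundance × isotope mass) = 0.9976 × 15.995 + 0.0004 × 16.999 + 0.0020 × 17.999
= 15.95661 + 0.00680 + 0.03600 = 15.99941 u

15.9994 u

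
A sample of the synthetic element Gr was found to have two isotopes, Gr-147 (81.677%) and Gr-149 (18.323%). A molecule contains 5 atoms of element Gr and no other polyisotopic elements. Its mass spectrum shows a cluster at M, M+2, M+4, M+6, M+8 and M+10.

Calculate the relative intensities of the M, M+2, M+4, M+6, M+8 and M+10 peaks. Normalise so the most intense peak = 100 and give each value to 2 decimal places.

89.15 : 100.00 : 44.87 : 10.07 : 1.13 : 0.05

Expanding (0.81677 + 0.18323)^5:
P(M) = 0.81677^5 = 0.363495
P(M+2) = 5 × 0.81677^4 × 0.18323^1 = 0.407723
P(M+4) = 10 × 0.81677^3 × 0.18323^2 = 0.182933
P(M+6) = 10 × 0.81677^2 × 0.18323^3 = 0.041038
P(M+8) = 5 × 0.81677^1 × 0.18323^4 = 0.004603
P(M+10) = 0.18323^5 = 0.000207
The M+2 peak is largest (0.407723); scaling to 100 gives 89.15 : 100.00 : 44.87 : 10.07 : 1.13 : 0.05.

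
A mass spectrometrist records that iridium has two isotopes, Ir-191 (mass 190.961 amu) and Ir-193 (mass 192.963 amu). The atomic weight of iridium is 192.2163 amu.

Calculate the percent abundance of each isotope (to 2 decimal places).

Let x be the fractional abundance of Ir-191; then Ir-193 has abundance 1 − x.
190.961·x + 192.963·(1 − x) = 192.2163
(190.961 − 192.963)·x = 192.2163 − 192.963
x = -0.7467 / -2.002 = 0.37298 → 37.30% Ir-191, 62.70% Ir-193.

Ir-191: 37.30%, Ir-193: 62.70%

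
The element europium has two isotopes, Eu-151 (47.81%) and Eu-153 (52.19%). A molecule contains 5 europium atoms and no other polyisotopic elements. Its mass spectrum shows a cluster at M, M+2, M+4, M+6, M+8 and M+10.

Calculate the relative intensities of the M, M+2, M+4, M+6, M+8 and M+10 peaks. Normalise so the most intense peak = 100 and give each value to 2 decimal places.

Expanding (0.4781 + 0.5219)^5:
P(M) = 0.4781^5 = 0.024980
P(M+2) = 5 × 0.4781^4 × 0.5219^1 = 0.136343
P(M+4) = 10 × 0.4781^3 × 0.5219^2 = 0.297667
P(M+6) = 10 × 0.4781^2 × 0.5219^3 = 0.324937
P(M+8) = 5 × 0.4781^1 × 0.5219^4 = 0.177353
P(M+10) = 0.5219^5 = 0.038720
The M+6 peak is largest (0.324937); scaling to 100 gives 7.69 : 41.96 : 91.61 : 100.00 : 54.58 : 11.92.

7.69 : 41.96 : 91.61 : 100.00 : 54.58 : 11.92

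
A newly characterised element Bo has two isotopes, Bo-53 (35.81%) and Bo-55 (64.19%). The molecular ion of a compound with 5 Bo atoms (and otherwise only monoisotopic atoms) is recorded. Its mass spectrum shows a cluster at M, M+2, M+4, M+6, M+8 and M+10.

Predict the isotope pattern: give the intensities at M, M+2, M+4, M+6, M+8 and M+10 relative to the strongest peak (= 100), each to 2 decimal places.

1.74 : 15.56 : 55.79 : 100.00 : 89.63 : 32.13

Expanding (0.3581 + 0.6419)^5:
P(M) = 0.3581^5 = 0.005889
P(M+2) = 5 × 0.3581^4 × 0.6419^1 = 0.052778
P(M+4) = 10 × 0.3581^3 × 0.6419^2 = 0.189212
P(M+6) = 10 × 0.3581^2 × 0.6419^3 = 0.339165
P(M+8) = 5 × 0.3581^1 × 0.6419^4 = 0.303979
P(M+10) = 0.6419^5 = 0.108978
The M+6 peak is largest (0.339165); scaling to 100 gives 1.74 : 15.56 : 55.79 : 100.00 : 89.63 : 32.13.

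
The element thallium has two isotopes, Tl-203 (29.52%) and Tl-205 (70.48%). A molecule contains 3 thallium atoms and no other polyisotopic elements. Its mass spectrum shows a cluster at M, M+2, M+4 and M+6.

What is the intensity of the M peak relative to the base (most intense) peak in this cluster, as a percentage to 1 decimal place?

Term probabilities: M 0.0257, M+2 0.1843, M+4 0.4399, M+6 0.3501. Base peak = M+4.
P(M+4) = C(3,2) × 0.2952^1 × 0.7048^2 = 3 × 0.2952 × 0.49674304 = 0.439916 (base)
P(M) = C(3,0) × 0.2952^3 × 0.7048^0 = 1 × 0.02572463 × 1.0000 = 0.025725
Relative intensity = 0.025725 / 0.439916 × 100 = 5.8

5.8%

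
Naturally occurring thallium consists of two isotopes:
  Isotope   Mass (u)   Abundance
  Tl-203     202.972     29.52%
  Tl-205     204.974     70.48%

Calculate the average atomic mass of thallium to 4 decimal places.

204.3830 u

Ar = Σ fᵢ·mᵢ = 0.2952 × 202.972 + 0.7048 × 204.974
= 59.91733 + 144.46568 = 204.38301 u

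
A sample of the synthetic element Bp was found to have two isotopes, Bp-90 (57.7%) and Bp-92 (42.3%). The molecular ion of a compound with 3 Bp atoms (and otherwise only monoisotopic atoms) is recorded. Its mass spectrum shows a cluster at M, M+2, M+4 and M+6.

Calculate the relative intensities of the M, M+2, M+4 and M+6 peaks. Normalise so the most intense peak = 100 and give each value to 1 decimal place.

The 3 Bp atoms are independent, so intensities follow the terms of (0.577 + 0.423)^3.
P(M) = 0.577^3 = 0.192100
P(M+2) = 3 × 0.577^2 × 0.423^1 = 0.422487
P(M+4) = 3 × 0.577^1 × 0.423^2 = 0.309726
P(M+6) = 0.423^3 = 0.075687
The M+2 peak is largest (0.422487); scaling to 100 gives 45.5 : 100.0 : 73.3 : 17.9.

45.5 : 100.0 : 73.3 : 17.9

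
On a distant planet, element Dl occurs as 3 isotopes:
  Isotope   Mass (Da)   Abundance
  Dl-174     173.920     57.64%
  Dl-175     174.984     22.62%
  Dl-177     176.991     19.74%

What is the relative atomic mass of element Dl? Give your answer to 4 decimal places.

Average mass = Σ (abundance × isotope mass) = 0.5764 × 173.920 + 0.2262 × 174.984 + 0.1974 × 176.991
= 100.24749 + 39.58138 + 34.93802 = 174.76689 Da

174.7669 Da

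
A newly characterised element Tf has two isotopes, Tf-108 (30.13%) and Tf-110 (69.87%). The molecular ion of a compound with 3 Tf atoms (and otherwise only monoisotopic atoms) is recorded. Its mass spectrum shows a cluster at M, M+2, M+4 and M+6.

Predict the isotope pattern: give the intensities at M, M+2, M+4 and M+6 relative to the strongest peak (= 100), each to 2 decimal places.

Each Tf atom is independently Tf-108 (p = 0.3013) or Tf-110 (q = 0.6987); the cluster is the binomial expansion (p + q)^3.
P(M) = 0.3013^3 = 0.027353
P(M+2) = 3 × 0.3013^2 × 0.6987^1 = 0.190288
P(M+4) = 3 × 0.3013^1 × 0.6987^2 = 0.441267
P(M+6) = 0.6987^3 = 0.341093
The M+4 peak is largest (0.441267); scaling to 100 gives 6.20 : 43.12 : 100.00 : 77.30.

6.20 : 43.12 : 100.00 : 77.30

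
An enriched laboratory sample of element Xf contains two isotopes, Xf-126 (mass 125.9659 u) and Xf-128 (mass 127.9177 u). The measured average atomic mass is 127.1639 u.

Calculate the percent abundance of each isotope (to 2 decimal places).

Xf-126: 38.62%, Xf-128: 61.38%

Let x be the fractional abundance of Xf-126; then Xf-128 has abundance 1 − x.
125.9659·x + 127.9177·(1 − x) = 127.1639
(125.9659 − 127.9177)·x = 127.1639 − 127.9177
x = -0.7538 / -1.9518 = 0.38621 → 38.62% Xf-126, 61.38% Xf-128.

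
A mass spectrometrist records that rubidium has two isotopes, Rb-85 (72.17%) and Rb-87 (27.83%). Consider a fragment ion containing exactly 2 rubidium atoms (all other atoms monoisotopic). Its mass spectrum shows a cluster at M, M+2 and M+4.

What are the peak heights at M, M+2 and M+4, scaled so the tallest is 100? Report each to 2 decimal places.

Each Rb atom is independently Rb-85 (p = 0.7217) or Rb-87 (q = 0.2783); the cluster is the binomial expansion (p + q)^2.
P(M) = 0.7217^2 = 0.520851
P(M+2) = 2 × 0.7217^1 × 0.2783^1 = 0.401698
P(M+4) = 0.2783^2 = 0.077451
The M peak is largest (0.520851); scaling to 100 gives 100.00 : 77.12 : 14.87.

100.00 : 77.12 : 14.87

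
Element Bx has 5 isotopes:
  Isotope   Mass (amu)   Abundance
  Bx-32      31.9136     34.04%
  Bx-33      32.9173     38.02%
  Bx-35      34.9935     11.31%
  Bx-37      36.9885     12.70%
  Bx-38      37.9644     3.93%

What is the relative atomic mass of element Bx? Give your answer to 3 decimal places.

33.526 amu

Average mass = Σ (abundance × isotope mass) = 0.3404 × 31.9136 + 0.3802 × 32.9173 + 0.1131 × 34.9935 + 0.1270 × 36.9885 + 0.0393 × 37.9644
= 10.86339 + 12.51516 + 3.95776 + 4.69754 + 1.49200 = 33.52585 amu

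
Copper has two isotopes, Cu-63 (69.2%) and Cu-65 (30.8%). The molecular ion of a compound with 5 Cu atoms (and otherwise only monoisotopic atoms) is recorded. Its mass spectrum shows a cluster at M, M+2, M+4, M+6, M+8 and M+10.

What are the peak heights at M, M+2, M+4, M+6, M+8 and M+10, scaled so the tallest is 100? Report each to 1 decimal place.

The 5 Cu atoms are independent, so intensities follow the terms of (0.692 + 0.308)^5.
P(M) = 0.692^5 = 0.158683
P(M+2) = 5 × 0.692^4 × 0.308^1 = 0.353139
P(M+4) = 10 × 0.692^3 × 0.308^2 = 0.314355
P(M+6) = 10 × 0.692^2 × 0.308^3 = 0.139915
P(M+8) = 5 × 0.692^1 × 0.308^4 = 0.031137
P(M+10) = 0.308^5 = 0.002772
The M+2 peak is largest (0.353139); scaling to 100 gives 44.9 : 100.0 : 89.0 : 39.6 : 8.8 : 0.8.

44.9 : 100.0 : 89.0 : 39.6 : 8.8 : 0.8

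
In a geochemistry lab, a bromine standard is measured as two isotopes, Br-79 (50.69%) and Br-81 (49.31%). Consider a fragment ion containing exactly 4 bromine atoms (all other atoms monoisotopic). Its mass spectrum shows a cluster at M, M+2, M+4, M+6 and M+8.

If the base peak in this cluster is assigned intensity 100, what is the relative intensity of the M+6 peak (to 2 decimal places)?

Binomial terms of (0.5069 + 0.4931)^4: M 0.0660, M+2 0.2569, M+4 0.3749, M+6 0.2431, M+8 0.0591 → M+4 is the base peak.
P(M+4) = C(4,2) × 0.5069^2 × 0.4931^2 = 6 × 0.25694761 × 0.24314761 = 0.374857 (base)
P(M+6) = C(4,3) × 0.5069^1 × 0.4931^3 = 4 × 0.5069 × 0.11989609 = 0.243101
Relative intensity = 0.243101 / 0.374857 × 100 = 64.85

64.85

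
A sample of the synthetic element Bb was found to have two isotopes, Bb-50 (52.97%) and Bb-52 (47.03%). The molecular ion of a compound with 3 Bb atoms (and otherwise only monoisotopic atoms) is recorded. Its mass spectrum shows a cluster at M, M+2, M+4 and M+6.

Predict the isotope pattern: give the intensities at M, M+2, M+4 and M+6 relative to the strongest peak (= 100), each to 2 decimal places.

37.54 : 100.00 : 88.79 : 26.28

The 3 Bb atoms are independent, so intensities follow the terms of (0.5297 + 0.4703)^3.
P(M) = 0.5297^3 = 0.148624
P(M+2) = 3 × 0.5297^2 × 0.4703^1 = 0.395873
P(M+4) = 3 × 0.5297^1 × 0.4703^2 = 0.351480
P(M+6) = 0.4703^3 = 0.104022
The M+2 peak is largest (0.395873); scaling to 100 gives 37.54 : 100.00 : 88.79 : 26.28.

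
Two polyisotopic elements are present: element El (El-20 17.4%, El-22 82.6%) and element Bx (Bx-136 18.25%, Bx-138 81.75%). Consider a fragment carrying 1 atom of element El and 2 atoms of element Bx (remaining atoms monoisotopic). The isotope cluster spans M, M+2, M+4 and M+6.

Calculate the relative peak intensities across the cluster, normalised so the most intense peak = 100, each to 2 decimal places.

1.05 : 14.39 : 65.71 : 100.00

Element El pattern (n=1): 0.1740 : 0.8260
Element Bx pattern (n=2): 0.03330625 : 0.2983875 : 0.66830625
Convolve the two distributions (both contribute in 2-u steps):
  M: 0.1740×0.03330625 = 0.005795
  M+2: 0.1740×0.2983875 + 0.8260×0.03330625 = 0.079430
  M+4: 0.1740×0.66830625 + 0.8260×0.2983875 = 0.362753
  M+6: 0.8260×0.66830625 = 0.552021
Scale to base peak (0.552021) = 100: 1.05 : 14.39 : 65.71 : 100.00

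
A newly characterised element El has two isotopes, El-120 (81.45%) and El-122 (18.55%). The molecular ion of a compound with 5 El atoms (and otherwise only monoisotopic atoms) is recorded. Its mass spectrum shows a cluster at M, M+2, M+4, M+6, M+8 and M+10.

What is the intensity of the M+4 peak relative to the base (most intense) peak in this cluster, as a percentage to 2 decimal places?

45.55%

Term probabilities: M 0.3585, M+2 0.4082, M+4 0.1859, M+6 0.0423, M+8 0.0048, M+10 0.0002. Base peak = M+2.
P(M+2) = C(5,1) × 0.8145^4 × 0.1855^1 = 5 × 0.44011316 × 0.1855 = 0.408205 (base)
P(M+4) = C(5,2) × 0.8145^3 × 0.1855^2 = 10 × 0.54034765 × 0.03441025 = 0.185935
Relative intensity = 0.185935 / 0.408205 × 100 = 45.55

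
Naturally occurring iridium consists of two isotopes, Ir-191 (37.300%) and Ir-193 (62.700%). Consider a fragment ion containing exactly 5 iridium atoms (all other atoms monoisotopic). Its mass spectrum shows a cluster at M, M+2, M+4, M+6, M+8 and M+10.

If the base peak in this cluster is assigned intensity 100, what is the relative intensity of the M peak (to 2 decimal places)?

2.11

Binomial terms of (0.37300 + 0.62700)^5: M 0.0072, M+2 0.0607, M+4 0.2040, M+6 0.3429, M+8 0.2882, M+10 0.0969 → M+6 is the base peak.
P(M+6) = C(5,3) × 0.37300^2 × 0.62700^3 = 10 × 0.139129 × 0.24649188 = 0.342942 (base)
P(M) = C(5,0) × 0.37300^5 × 0.62700^0 = 1 × 0.00722012 × 1.0000 = 0.007220
Relative intensity = 0.007220 / 0.342942 × 100 = 2.11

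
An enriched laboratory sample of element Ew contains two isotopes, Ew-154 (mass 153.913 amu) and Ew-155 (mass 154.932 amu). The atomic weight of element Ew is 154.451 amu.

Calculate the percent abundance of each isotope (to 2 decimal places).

Ew-154: 47.20%, Ew-155: 52.80%

Writing the weighted mean with unknown fraction x of Ew-154:
153.913·x + 154.932·(1 − x) = 154.451
(153.913 − 154.932)·x = 154.451 − 154.932
x = -0.481 / -1.019 = 0.47203 → 47.20% Ew-154, 52.80% Ew-155.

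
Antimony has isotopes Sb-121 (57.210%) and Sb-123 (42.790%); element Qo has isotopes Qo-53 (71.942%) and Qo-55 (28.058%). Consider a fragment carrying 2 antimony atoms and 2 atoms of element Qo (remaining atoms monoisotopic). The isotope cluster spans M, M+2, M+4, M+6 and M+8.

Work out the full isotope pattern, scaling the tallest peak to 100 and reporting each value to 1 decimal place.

43.9 : 100.0 : 82.5 : 29.2 : 3.7

Antimony pattern (n=2): 0.32729841 : 0.48960318 : 0.18309841
Element Qo pattern (n=2): 0.51756514 : 0.40370973 : 0.07872514
Convolve the two distributions (both contribute in 2-u steps):
  M: 0.32729841×0.51756514 = 0.169398
  M+2: 0.32729841×0.40370973 + 0.48960318×0.51756514 = 0.385535
  M+4: 0.32729841×0.07872514 + 0.48960318×0.40370973 + 0.18309841×0.51756514 = 0.318190
  M+6: 0.48960318×0.07872514 + 0.18309841×0.40370973 = 0.112463
  M+8: 0.18309841×0.07872514 = 0.014414
Scale to base peak (0.385535) = 100: 43.9 : 100.0 : 82.5 : 29.2 : 3.7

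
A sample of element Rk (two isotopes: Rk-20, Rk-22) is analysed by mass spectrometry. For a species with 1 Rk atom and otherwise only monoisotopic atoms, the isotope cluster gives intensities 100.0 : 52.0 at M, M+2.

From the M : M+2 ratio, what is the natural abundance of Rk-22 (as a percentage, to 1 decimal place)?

34.2%

If p is the fraction of Rk that is Rk-20, then I(M+2)/I(M) = [C(1,1)·p^0·(1−p)] / p^1 = 1·(1−p)/p = 52.0/100.0 = 0.5200
(1−p)/p = 0.5200/1 = 0.5200  ⇒  p = 1/(1 + 0.5200) = 0.6579
Rk-20: 65.8%, Rk-22: 34.2%.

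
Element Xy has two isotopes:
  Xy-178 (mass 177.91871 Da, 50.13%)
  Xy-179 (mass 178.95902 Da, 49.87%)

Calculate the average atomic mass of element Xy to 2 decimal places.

178.44 Da

The abundance-weighted mean is 0.5013 × 177.91871 + 0.4987 × 178.95902
= 89.190649 + 89.246863 = 178.437512 Da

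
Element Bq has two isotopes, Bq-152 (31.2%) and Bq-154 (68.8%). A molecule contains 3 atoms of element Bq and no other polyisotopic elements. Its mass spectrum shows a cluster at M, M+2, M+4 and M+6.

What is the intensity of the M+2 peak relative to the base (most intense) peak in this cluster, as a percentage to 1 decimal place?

Binomial terms of (0.312 + 0.688)^3: M 0.0304, M+2 0.2009, M+4 0.4430, M+6 0.3257 → M+4 is the base peak.
P(M+4) = C(3,2) × 0.312^1 × 0.688^2 = 3 × 0.3120 × 0.473344 = 0.443050 (base)
P(M+2) = C(3,1) × 0.312^2 × 0.688^1 = 3 × 0.097344 × 0.6880 = 0.200918
Relative intensity = 0.200918 / 0.443050 × 100 = 45.3

45.3%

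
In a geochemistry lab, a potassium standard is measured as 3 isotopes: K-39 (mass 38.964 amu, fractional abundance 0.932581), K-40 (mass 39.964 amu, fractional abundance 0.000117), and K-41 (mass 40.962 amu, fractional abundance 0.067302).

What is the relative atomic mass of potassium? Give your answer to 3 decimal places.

Average mass = Σ (abundance × isotope mass) = 0.932581 × 38.964 + 0.000117 × 39.964 + 0.067302 × 40.962
= 36.3371 + 0.0047 + 2.7568 = 39.0986 amu

39.099 amu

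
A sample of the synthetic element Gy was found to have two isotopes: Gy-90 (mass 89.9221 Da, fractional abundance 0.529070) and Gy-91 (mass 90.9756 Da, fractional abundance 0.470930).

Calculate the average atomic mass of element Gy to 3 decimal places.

The abundance-weighted mean is 0.529070 × 89.9221 + 0.470930 × 90.9756
= 47.57509 + 42.84314 = 90.41823 Da

90.418 Da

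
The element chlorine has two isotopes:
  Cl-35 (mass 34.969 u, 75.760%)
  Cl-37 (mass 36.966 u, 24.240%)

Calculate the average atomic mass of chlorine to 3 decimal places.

35.453 u

The abundance-weighted mean is 0.75760 × 34.969 + 0.24240 × 36.966
= 26.4925 + 8.9606 = 35.4531 u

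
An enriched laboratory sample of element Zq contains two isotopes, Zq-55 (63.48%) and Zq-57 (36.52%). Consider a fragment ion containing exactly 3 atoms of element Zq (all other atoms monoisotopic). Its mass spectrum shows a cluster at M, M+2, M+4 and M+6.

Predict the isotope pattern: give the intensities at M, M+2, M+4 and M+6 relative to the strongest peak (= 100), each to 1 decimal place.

Expanding (0.6348 + 0.3652)^3:
P(M) = 0.6348^3 = 0.255806
P(M+2) = 3 × 0.6348^2 × 0.3652^1 = 0.441495
P(M+4) = 3 × 0.6348^1 × 0.3652^2 = 0.253992
P(M+6) = 0.3652^3 = 0.048707
The M+2 peak is largest (0.441495); scaling to 100 gives 57.9 : 100.0 : 57.5 : 11.0.

57.9 : 100.0 : 57.5 : 11.0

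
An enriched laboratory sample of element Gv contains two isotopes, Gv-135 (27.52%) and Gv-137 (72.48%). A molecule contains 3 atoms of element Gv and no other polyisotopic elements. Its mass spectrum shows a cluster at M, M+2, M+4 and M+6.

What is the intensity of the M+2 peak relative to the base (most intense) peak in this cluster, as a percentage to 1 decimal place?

38.0%

Binomial terms of (0.2752 + 0.7248)^3: M 0.0208, M+2 0.1647, M+4 0.4337, M+6 0.3808 → M+4 is the base peak.
P(M+4) = C(3,2) × 0.2752^1 × 0.7248^2 = 3 × 0.2752 × 0.52533504 = 0.433717 (base)
P(M+2) = C(3,1) × 0.2752^2 × 0.7248^1 = 3 × 0.07573504 × 0.7248 = 0.164678
Relative intensity = 0.164678 / 0.433717 × 100 = 38.0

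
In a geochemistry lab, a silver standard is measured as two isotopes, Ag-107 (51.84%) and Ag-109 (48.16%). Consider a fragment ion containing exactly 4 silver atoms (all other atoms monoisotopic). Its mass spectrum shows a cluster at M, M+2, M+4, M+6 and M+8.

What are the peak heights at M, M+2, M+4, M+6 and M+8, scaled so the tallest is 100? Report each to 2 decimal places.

19.31 : 71.76 : 100.00 : 61.93 : 14.38

Each Ag atom is independently Ag-107 (p = 0.5184) or Ag-109 (q = 0.4816); the cluster is the binomial expansion (p + q)^4.
P(M) = 0.5184^4 = 0.072220
P(M+2) = 4 × 0.5184^3 × 0.4816^1 = 0.268375
P(M+4) = 6 × 0.5184^2 × 0.4816^2 = 0.373985
P(M+6) = 4 × 0.5184^1 × 0.4816^3 = 0.231624
P(M+8) = 0.4816^4 = 0.053795
The M+4 peak is largest (0.373985); scaling to 100 gives 19.31 : 71.76 : 100.00 : 61.93 : 14.38.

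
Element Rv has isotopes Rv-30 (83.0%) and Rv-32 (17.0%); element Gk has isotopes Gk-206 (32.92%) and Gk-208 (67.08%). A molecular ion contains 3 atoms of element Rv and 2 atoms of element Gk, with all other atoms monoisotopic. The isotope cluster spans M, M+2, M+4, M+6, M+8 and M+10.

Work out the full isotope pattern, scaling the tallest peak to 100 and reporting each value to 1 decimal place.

14.7 : 69.1 : 100.0 : 45.3 : 8.2 : 0.5

Element Rv pattern (n=3): 0.571787 : 0.351339 : 0.071961 : 0.004913
Element Gk pattern (n=2): 0.10837264 : 0.44165472 : 0.44997264
Convolve the two distributions (both contribute in 2-u steps):
  M: 0.571787×0.10837264 = 0.061966
  M+2: 0.571787×0.44165472 + 0.351339×0.10837264 = 0.290608
  M+4: 0.571787×0.44997264 + 0.351339×0.44165472 + 0.071961×0.10837264 = 0.420258
  M+6: 0.351339×0.44997264 + 0.071961×0.44165472 + 0.004913×0.10837264 = 0.190407
  M+8: 0.071961×0.44997264 + 0.004913×0.44165472 = 0.034550
  M+10: 0.004913×0.44997264 = 0.002211
Scale to base peak (0.420258) = 100: 14.7 : 69.1 : 100.0 : 45.3 : 8.2 : 0.5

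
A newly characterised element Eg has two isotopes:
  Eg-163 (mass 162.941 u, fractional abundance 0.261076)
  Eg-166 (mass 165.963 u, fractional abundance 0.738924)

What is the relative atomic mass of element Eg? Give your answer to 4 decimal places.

The abundance-weighted mean is 0.261076 × 162.941 + 0.738924 × 165.963
= 42.53998 + 122.63404 = 165.17402 u

165.1740 u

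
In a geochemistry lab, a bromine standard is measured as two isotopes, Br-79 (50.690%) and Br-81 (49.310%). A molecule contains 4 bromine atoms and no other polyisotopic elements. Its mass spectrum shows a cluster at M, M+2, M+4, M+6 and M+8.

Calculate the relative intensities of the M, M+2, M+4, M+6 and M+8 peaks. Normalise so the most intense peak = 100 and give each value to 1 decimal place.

Each Br atom is independently Br-79 (p = 0.50690) or Br-81 (q = 0.49310); the cluster is the binomial expansion (p + q)^4.
P(M) = 0.50690^4 = 0.066022
P(M+2) = 4 × 0.50690^3 × 0.49310^1 = 0.256899
P(M+4) = 6 × 0.50690^2 × 0.49310^2 = 0.374857
P(M+6) = 4 × 0.50690^1 × 0.49310^3 = 0.243101
P(M+8) = 0.49310^4 = 0.059121
The M+4 peak is largest (0.374857); scaling to 100 gives 17.6 : 68.5 : 100.0 : 64.9 : 15.8.

17.6 : 68.5 : 100.0 : 64.9 : 15.8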